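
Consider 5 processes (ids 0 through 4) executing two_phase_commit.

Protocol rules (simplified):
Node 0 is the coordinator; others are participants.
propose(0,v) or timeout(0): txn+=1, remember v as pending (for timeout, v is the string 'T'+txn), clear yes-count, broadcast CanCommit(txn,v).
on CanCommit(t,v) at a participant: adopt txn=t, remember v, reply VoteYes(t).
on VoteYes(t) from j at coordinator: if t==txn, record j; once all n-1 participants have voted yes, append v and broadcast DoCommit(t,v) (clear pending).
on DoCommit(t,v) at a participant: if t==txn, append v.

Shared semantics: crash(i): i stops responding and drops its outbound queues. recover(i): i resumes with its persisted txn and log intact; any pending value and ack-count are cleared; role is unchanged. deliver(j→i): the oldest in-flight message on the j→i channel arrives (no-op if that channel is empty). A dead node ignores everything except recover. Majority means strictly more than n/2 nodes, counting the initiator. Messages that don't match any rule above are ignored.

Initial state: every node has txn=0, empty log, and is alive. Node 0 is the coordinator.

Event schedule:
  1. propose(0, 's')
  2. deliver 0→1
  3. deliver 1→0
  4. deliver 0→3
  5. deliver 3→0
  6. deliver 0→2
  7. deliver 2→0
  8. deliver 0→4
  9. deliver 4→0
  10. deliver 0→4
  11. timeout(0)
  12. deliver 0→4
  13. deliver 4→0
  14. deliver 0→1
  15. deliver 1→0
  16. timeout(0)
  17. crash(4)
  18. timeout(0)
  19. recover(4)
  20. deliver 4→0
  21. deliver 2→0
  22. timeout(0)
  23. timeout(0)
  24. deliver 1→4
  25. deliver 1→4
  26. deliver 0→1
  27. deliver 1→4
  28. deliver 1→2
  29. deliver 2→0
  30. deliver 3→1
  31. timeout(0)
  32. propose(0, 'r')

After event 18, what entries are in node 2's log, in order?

1. propose(0,'s'):  <0:coor t1 ->
2. deliver 0→1:  <1:part t1 ->
3. deliver 1→0:  nop
4. deliver 0→3:  <3:part t1 ->
5. deliver 3→0:  nop
6. deliver 0→2:  <2:part t1 ->
7. deliver 2→0:  nop
8. deliver 0→4:  <4:part t1 ->
9. deliver 4→0:  <0:coor t1 s>
10. deliver 0→4:  <4:part t1 s>
11. timeout(0):  <0:coor t2 s>
12. deliver 0→4:  <4:part t2 s>
13. deliver 4→0:  nop
14. deliver 0→1:  <1:part t1 s>
15. deliver 1→0:  nop
16. timeout(0):  <0:coor t3 s>
17. crash(4):  <4:✗part t2 s>
18. timeout(0):  <0:coor t4 s>

empty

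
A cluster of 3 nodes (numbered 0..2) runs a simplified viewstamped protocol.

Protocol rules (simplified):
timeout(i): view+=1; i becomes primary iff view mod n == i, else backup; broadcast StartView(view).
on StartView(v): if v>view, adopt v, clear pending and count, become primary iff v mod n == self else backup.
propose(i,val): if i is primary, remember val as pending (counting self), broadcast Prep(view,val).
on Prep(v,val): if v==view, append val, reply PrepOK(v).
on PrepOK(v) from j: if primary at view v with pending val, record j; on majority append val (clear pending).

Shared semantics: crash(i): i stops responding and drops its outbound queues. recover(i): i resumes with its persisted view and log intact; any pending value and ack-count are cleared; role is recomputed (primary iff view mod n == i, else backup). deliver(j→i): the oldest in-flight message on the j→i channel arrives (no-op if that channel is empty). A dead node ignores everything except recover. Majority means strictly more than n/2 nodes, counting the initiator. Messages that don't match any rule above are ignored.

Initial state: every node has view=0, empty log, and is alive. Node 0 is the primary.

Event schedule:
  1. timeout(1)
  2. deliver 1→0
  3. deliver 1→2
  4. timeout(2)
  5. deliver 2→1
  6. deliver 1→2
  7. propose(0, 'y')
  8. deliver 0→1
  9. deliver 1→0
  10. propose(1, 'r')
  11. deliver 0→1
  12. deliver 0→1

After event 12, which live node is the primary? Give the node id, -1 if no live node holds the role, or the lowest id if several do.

2

after 1 — timeout(1): n1:prim/v1/[-]
after 2 — deliver 1→0: n0:back/v1/[-]
after 3 — deliver 1→2: n2:back/v1/[-]
after 4 — timeout(2): n2:prim/v2/[-]
after 5 — deliver 2→1: n1:back/v2/[-]
after 6 — deliver 1→2: ·
after 7 — propose(0,'y'): ·
after 8 — deliver 0→1: ·
after 9 — deliver 1→0: ·
after 10 — propose(1,'r'): ·
after 11 — deliver 0→1: ·
after 12 — deliver 0→1: ·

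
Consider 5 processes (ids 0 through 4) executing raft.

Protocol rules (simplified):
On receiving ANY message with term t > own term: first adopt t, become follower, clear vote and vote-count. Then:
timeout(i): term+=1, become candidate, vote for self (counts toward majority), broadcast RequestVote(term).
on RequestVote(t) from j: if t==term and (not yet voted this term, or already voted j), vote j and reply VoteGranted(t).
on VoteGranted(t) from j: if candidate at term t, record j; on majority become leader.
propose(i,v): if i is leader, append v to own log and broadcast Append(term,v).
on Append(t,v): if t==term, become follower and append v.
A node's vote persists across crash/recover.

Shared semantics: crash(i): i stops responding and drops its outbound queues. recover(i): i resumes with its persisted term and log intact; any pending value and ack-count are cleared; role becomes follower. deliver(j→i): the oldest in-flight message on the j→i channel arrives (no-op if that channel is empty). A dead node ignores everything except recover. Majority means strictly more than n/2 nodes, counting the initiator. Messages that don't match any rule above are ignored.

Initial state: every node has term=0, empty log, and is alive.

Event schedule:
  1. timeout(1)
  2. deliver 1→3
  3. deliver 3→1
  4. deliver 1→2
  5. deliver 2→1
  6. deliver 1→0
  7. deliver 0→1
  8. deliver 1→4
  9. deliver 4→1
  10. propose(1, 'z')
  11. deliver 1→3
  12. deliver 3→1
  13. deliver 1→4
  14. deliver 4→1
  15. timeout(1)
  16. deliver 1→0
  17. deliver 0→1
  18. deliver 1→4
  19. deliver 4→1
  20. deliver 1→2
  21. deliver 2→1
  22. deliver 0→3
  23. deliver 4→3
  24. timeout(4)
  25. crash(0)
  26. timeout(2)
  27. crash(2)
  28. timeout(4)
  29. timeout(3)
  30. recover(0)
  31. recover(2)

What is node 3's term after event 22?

1

after 1 — timeout(1): n1:cand/t1/[-]
after 2 — deliver 1→3: n3:foll/t1/[-]
after 3 — deliver 3→1: ·
after 4 — deliver 1→2: n2:foll/t1/[-]
after 5 — deliver 2→1: n1:lead/t1/[-]
after 6 — deliver 1→0: n0:foll/t1/[-]
after 7 — deliver 0→1: ·
after 8 — deliver 1→4: n4:foll/t1/[-]
after 9 — deliver 4→1: ·
after 10 — propose(1,'z'): n1:lead/t1/[z]
after 11 — deliver 1→3: n3:foll/t1/[z]
after 12 — deliver 3→1: ·
after 13 — deliver 1→4: n4:foll/t1/[z]
after 14 — deliver 4→1: ·
after 15 — timeout(1): n1:cand/t2/[z]
after 16 — deliver 1→0: n0:foll/t1/[z]
after 17 — deliver 0→1: ·
after 18 — deliver 1→4: n4:foll/t2/[z]
after 19 — deliver 4→1: ·
after 20 — deliver 1→2: n2:foll/t1/[z]
after 21 — deliver 2→1: ·
after 22 — deliver 0→3: ·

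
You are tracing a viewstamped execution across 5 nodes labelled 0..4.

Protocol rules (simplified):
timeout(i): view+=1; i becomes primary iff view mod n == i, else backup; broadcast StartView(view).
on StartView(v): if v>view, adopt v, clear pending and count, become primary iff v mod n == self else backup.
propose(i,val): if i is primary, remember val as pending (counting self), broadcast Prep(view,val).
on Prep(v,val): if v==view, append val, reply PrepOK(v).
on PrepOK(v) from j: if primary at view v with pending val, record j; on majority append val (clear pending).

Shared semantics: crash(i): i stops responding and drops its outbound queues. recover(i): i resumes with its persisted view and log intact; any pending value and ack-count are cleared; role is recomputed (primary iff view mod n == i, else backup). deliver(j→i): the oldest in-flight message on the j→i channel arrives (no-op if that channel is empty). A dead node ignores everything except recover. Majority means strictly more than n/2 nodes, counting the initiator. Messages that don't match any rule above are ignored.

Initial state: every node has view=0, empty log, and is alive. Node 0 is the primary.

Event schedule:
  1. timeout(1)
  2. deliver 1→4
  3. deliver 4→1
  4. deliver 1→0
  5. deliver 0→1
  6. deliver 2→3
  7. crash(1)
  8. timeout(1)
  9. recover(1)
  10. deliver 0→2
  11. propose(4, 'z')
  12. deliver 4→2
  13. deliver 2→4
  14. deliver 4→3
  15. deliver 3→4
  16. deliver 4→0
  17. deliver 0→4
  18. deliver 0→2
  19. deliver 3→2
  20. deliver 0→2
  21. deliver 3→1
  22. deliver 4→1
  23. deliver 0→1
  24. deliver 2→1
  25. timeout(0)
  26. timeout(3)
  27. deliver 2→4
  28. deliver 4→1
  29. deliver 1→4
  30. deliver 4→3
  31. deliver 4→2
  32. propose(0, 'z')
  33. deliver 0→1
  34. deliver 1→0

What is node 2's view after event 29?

0

[1] timeout(1) → N1(prim v1 [-])
[2] deliver 1→4 → N4(back v1 [-])
[3] deliver 4→1 → ∅
[4] deliver 1→0 → N0(back v1 [-])
[5] deliver 0→1 → ∅
[6] deliver 2→3 → ∅
[7] crash(1) → N1(✗prim v1 [-])
[8] timeout(1) → ∅
[9] recover(1) → N1(prim v1 [-])
[10] deliver 0→2 → ∅
[11] propose(4,'z') → ∅
[12] deliver 4→2 → ∅
[13] deliver 2→4 → ∅
[14] deliver 4→3 → ∅
[15] deliver 3→4 → ∅
[16] deliver 4→0 → ∅
[17] deliver 0→4 → ∅
[18] deliver 0→2 → ∅
[19] deliver 3→2 → ∅
[20] deliver 0→2 → ∅
[21] deliver 3→1 → ∅
[22] deliver 4→1 → ∅
[23] deliver 0→1 → ∅
[24] deliver 2→1 → ∅
[25] timeout(0) → N0(back v2 [-])
[26] timeout(3) → N3(back v1 [-])
[27] deliver 2→4 → ∅
[28] deliver 4→1 → ∅
[29] deliver 1→4 → ∅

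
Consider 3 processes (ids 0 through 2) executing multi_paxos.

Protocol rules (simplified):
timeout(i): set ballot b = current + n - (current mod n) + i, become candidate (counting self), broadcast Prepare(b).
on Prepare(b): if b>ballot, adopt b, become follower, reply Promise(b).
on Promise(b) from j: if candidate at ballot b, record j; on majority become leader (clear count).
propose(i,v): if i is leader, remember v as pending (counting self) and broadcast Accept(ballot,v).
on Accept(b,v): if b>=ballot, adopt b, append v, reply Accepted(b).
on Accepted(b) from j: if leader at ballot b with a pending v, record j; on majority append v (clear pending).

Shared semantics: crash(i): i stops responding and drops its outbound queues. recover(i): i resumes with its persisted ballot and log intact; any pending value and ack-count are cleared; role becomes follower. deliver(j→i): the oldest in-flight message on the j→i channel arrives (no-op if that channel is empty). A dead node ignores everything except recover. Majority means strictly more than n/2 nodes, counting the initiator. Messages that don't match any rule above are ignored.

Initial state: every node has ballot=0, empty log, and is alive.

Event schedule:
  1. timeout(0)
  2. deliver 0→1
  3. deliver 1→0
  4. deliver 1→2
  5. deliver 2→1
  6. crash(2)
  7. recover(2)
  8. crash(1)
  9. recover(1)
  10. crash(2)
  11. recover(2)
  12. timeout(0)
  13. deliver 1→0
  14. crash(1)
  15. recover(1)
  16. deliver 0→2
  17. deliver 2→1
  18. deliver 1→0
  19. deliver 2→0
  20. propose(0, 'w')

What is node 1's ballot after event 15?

3

e1 timeout(0): 0[cand,b=3,-]
e2 deliver 0→1: 1[foll,b=3,-]
e3 deliver 1→0: 0[lead,b=3,-]
e4 deliver 1→2: ·
e5 deliver 2→1: ·
e6 crash(2): 2[✗foll,b=0,-]
e7 recover(2): 2[foll,b=0,-]
e8 crash(1): 1[✗foll,b=3,-]
e9 recover(1): 1[foll,b=3,-]
e10 crash(2): 2[✗foll,b=0,-]
e11 recover(2): 2[foll,b=0,-]
e12 timeout(0): 0[cand,b=6,-]
e13 deliver 1→0: ·
e14 crash(1): 1[✗foll,b=3,-]
e15 recover(1): 1[foll,b=3,-]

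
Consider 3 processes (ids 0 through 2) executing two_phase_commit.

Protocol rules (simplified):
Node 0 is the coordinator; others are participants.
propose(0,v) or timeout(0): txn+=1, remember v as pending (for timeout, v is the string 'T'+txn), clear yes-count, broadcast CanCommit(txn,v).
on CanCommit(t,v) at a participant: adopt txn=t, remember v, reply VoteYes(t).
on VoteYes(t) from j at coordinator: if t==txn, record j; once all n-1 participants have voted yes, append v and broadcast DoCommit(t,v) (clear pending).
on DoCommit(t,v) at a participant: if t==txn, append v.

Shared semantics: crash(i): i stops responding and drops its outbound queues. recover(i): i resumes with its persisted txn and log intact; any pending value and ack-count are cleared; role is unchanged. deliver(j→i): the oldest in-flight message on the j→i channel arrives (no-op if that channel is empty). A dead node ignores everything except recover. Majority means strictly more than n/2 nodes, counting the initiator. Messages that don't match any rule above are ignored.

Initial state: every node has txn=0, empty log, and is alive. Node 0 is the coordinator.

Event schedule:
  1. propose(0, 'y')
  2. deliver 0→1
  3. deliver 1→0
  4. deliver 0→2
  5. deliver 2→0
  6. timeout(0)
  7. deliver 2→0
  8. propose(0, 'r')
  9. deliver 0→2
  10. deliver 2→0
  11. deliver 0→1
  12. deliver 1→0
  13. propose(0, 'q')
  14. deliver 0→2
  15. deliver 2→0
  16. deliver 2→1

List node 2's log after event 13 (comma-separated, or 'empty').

step 1 propose(0,'y'): 0={coor,t=1,log=-}
step 2 deliver 0→1: 1={part,t=1,log=-}
step 3 deliver 1→0: —
step 4 deliver 0→2: 2={part,t=1,log=-}
step 5 deliver 2→0: 0={coor,t=1,log=y}
step 6 timeout(0): 0={coor,t=2,log=y}
step 7 deliver 2→0: —
step 8 propose(0,'r'): 0={coor,t=3,log=y}
step 9 deliver 0→2: 2={part,t=1,log=y}
step 10 deliver 2→0: —
step 11 deliver 0→1: 1={part,t=1,log=y}
step 12 deliver 1→0: —
step 13 propose(0,'q'): 0={coor,t=4,log=y}

y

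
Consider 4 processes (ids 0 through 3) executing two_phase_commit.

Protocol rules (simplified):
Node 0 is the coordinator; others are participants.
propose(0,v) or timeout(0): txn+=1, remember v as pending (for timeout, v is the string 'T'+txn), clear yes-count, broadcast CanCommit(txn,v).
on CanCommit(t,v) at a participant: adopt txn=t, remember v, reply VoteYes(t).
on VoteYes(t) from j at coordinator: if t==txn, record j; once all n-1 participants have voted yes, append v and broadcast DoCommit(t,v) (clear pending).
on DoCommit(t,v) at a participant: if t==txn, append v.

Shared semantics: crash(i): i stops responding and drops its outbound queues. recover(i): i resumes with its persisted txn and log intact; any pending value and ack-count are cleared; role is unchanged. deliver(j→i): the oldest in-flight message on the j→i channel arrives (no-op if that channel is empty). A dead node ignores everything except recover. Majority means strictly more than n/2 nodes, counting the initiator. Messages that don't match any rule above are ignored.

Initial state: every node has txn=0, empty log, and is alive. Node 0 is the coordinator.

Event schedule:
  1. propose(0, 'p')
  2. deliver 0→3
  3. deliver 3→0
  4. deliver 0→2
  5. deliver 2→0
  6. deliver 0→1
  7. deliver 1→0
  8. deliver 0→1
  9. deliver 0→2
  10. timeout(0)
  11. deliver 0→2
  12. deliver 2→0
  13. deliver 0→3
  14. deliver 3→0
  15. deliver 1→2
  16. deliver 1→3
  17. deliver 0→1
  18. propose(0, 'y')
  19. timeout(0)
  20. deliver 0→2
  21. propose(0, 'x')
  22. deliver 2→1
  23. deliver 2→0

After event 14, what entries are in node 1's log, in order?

p

[1] propose(0,'p') → N0(coor t1 [-])
[2] deliver 0→3 → N3(part t1 [-])
[3] deliver 3→0 → ∅
[4] deliver 0→2 → N2(part t1 [-])
[5] deliver 2→0 → ∅
[6] deliver 0→1 → N1(part t1 [-])
[7] deliver 1→0 → N0(coor t1 [p])
[8] deliver 0→1 → N1(part t1 [p])
[9] deliver 0→2 → N2(part t1 [p])
[10] timeout(0) → N0(coor t2 [p])
[11] deliver 0→2 → N2(part t2 [p])
[12] deliver 2→0 → ∅
[13] deliver 0→3 → N3(part t1 [p])
[14] deliver 3→0 → ∅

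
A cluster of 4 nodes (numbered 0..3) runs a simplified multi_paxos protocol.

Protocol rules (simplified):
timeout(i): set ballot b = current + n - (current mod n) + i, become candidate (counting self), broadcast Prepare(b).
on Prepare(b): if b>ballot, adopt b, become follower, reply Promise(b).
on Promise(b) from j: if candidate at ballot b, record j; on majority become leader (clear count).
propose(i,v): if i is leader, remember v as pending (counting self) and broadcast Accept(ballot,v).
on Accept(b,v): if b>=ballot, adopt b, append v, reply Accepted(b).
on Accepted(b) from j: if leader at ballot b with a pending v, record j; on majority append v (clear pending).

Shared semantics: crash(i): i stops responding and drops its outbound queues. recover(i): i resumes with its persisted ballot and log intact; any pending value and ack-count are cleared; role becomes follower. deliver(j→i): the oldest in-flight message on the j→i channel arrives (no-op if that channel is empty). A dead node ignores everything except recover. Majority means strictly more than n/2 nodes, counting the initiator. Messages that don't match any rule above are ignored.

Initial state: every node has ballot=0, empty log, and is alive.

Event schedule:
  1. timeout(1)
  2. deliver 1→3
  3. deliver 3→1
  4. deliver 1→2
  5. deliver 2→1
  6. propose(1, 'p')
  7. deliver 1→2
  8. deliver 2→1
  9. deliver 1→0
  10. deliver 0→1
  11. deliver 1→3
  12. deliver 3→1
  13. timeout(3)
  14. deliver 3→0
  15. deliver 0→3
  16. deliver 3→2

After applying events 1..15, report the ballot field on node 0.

11

[1] timeout(1) → N1(cand b5 [-])
[2] deliver 1→3 → N3(foll b5 [-])
[3] deliver 3→1 → ∅
[4] deliver 1→2 → N2(foll b5 [-])
[5] deliver 2→1 → N1(lead b5 [-])
[6] propose(1,'p') → ∅
[7] deliver 1→2 → N2(foll b5 [p])
[8] deliver 2→1 → ∅
[9] deliver 1→0 → N0(foll b5 [-])
[10] deliver 0→1 → ∅
[11] deliver 1→3 → N3(foll b5 [p])
[12] deliver 3→1 → N1(lead b5 [p])
[13] timeout(3) → N3(cand b11 [p])
[14] deliver 3→0 → N0(foll b11 [-])
[15] deliver 0→3 → ∅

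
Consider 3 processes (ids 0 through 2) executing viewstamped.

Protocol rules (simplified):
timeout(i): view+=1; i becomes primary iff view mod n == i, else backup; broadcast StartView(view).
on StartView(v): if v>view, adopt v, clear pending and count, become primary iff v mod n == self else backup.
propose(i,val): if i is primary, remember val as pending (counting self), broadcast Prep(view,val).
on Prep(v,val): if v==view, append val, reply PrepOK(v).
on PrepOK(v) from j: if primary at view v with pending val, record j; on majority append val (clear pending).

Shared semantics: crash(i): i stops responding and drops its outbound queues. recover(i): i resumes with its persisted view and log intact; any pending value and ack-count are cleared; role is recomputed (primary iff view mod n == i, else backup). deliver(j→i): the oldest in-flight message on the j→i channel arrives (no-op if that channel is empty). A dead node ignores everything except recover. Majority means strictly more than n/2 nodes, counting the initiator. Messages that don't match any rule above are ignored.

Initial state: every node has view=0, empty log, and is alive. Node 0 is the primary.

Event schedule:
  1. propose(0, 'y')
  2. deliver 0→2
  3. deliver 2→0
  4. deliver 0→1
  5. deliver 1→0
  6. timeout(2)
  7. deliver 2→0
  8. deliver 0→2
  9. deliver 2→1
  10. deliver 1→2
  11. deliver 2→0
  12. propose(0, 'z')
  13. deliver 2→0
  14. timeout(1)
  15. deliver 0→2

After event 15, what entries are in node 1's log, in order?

y

step 1 propose(0,'y'): —
step 2 deliver 0→2: 2={back,v=0,log=y}
step 3 deliver 2→0: 0={prim,v=0,log=y}
step 4 deliver 0→1: 1={back,v=0,log=y}
step 5 deliver 1→0: —
step 6 timeout(2): 2={back,v=1,log=y}
step 7 deliver 2→0: 0={back,v=1,log=y}
step 8 deliver 0→2: —
step 9 deliver 2→1: 1={prim,v=1,log=y}
step 10 deliver 1→2: —
step 11 deliver 2→0: —
step 12 propose(0,'z'): —
step 13 deliver 2→0: —
step 14 timeout(1): 1={back,v=2,log=y}
step 15 deliver 0→2: —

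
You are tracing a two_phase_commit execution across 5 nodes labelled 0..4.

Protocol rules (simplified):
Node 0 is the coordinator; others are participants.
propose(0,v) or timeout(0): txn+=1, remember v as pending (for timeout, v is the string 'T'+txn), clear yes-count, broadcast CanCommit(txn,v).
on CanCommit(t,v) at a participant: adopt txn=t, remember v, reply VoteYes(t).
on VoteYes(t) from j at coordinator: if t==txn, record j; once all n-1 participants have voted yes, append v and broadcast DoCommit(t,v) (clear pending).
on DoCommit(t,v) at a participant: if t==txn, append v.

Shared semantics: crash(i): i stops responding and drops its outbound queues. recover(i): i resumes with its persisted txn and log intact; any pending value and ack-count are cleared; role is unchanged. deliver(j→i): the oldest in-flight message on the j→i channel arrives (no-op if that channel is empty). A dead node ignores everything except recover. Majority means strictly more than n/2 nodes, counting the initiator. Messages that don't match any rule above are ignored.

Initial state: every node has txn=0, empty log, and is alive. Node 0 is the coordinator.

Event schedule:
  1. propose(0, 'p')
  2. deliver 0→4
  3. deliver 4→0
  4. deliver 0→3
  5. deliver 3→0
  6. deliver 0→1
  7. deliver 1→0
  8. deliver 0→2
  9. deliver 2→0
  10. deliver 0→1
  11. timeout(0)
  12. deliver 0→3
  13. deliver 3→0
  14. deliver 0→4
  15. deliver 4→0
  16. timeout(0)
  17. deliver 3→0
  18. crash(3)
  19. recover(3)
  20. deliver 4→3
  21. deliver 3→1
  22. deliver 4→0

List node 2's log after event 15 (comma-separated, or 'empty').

step 1 propose(0,'p'): 0={coor,t=1,log=-}
step 2 deliver 0→4: 4={part,t=1,log=-}
step 3 deliver 4→0: —
step 4 deliver 0→3: 3={part,t=1,log=-}
step 5 deliver 3→0: —
step 6 deliver 0→1: 1={part,t=1,log=-}
step 7 deliver 1→0: —
step 8 deliver 0→2: 2={part,t=1,log=-}
step 9 deliver 2→0: 0={coor,t=1,log=p}
step 10 deliver 0→1: 1={part,t=1,log=p}
step 11 timeout(0): 0={coor,t=2,log=p}
step 12 deliver 0→3: 3={part,t=1,log=p}
step 13 deliver 3→0: —
step 14 deliver 0→4: 4={part,t=1,log=p}
step 15 deliver 4→0: —

empty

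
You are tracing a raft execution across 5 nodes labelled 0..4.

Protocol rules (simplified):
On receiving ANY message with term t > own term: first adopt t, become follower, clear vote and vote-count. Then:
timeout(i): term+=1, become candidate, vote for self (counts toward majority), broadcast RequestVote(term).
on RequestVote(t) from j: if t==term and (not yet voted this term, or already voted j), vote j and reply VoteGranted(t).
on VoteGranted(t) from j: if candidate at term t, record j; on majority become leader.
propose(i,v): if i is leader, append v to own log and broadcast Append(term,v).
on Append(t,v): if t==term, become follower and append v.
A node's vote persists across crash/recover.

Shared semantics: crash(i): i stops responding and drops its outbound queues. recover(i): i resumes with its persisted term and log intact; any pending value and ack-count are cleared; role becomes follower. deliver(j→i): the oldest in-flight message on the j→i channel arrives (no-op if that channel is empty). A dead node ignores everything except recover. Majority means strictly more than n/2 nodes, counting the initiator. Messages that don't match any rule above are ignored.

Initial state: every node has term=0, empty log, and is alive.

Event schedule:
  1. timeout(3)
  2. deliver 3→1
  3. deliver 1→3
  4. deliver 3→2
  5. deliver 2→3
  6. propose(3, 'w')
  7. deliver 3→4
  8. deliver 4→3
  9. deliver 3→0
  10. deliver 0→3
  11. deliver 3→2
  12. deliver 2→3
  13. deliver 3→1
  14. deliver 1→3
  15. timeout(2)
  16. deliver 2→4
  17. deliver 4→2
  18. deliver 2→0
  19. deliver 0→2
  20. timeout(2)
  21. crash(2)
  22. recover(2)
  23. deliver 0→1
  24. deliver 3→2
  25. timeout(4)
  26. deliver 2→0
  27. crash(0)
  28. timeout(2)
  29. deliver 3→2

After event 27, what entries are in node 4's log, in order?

empty

e1 timeout(3): 3[cand,t=1,-]
e2 deliver 3→1: 1[foll,t=1,-]
e3 deliver 1→3: ·
e4 deliver 3→2: 2[foll,t=1,-]
e5 deliver 2→3: 3[lead,t=1,-]
e6 propose(3,'w'): 3[lead,t=1,w]
e7 deliver 3→4: 4[foll,t=1,-]
e8 deliver 4→3: ·
e9 deliver 3→0: 0[foll,t=1,-]
e10 deliver 0→3: ·
e11 deliver 3→2: 2[foll,t=1,w]
e12 deliver 2→3: ·
e13 deliver 3→1: 1[foll,t=1,w]
e14 deliver 1→3: ·
e15 timeout(2): 2[cand,t=2,w]
e16 deliver 2→4: 4[foll,t=2,-]
e17 deliver 4→2: ·
e18 deliver 2→0: 0[foll,t=2,-]
e19 deliver 0→2: 2[lead,t=2,w]
e20 timeout(2): 2[cand,t=3,w]
e21 crash(2): 2[✗cand,t=3,w]
e22 recover(2): 2[foll,t=3,w]
e23 deliver 0→1: ·
e24 deliver 3→2: ·
e25 timeout(4): 4[cand,t=3,-]
e26 deliver 2→0: ·
e27 crash(0): 0[✗foll,t=2,-]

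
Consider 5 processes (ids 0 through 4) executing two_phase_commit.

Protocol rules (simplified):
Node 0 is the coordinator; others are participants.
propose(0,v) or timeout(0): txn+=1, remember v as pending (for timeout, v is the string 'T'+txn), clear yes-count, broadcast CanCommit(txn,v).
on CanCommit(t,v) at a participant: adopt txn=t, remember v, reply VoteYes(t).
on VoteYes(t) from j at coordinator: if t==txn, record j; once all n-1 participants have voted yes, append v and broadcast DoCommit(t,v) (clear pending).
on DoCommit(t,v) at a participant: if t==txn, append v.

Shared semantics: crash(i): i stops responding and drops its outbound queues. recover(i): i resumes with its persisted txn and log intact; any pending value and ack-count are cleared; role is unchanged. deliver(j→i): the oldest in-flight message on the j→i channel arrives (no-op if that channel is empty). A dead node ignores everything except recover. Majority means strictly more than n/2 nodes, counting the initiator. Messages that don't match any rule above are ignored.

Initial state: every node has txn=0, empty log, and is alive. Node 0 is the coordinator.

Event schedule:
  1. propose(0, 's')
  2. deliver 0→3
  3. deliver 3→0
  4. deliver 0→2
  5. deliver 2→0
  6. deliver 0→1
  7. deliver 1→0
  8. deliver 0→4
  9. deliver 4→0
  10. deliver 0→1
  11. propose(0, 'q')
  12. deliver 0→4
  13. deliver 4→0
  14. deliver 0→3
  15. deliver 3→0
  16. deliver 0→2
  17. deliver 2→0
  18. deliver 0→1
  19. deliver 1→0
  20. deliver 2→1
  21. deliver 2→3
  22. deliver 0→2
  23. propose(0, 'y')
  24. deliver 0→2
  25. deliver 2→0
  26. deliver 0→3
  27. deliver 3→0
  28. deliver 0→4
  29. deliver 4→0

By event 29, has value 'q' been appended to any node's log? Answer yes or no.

no

step 1 propose(0,'s'): 0={coor,t=1,log=-}
step 2 deliver 0→3: 3={part,t=1,log=-}
step 3 deliver 3→0: —
step 4 deliver 0→2: 2={part,t=1,log=-}
step 5 deliver 2→0: —
step 6 deliver 0→1: 1={part,t=1,log=-}
step 7 deliver 1→0: —
step 8 deliver 0→4: 4={part,t=1,log=-}
step 9 deliver 4→0: 0={coor,t=1,log=s}
step 10 deliver 0→1: 1={part,t=1,log=s}
step 11 propose(0,'q'): 0={coor,t=2,log=s}
step 12 deliver 0→4: 4={part,t=1,log=s}
step 13 deliver 4→0: —
step 14 deliver 0→3: 3={part,t=1,log=s}
step 15 deliver 3→0: —
step 16 deliver 0→2: 2={part,t=1,log=s}
step 17 deliver 2→0: —
step 18 deliver 0→1: 1={part,t=2,log=s}
step 19 deliver 1→0: —
step 20 deliver 2→1: —
step 21 deliver 2→3: —
step 22 deliver 0→2: 2={part,t=2,log=s}
step 23 propose(0,'y'): 0={coor,t=3,log=s}
step 24 deliver 0→2: 2={part,t=3,log=s}
step 25 deliver 2→0: —
step 26 deliver 0→3: 3={part,t=2,log=s}
step 27 deliver 3→0: —
step 28 deliver 0→4: 4={part,t=2,log=s}
step 29 deliver 4→0: —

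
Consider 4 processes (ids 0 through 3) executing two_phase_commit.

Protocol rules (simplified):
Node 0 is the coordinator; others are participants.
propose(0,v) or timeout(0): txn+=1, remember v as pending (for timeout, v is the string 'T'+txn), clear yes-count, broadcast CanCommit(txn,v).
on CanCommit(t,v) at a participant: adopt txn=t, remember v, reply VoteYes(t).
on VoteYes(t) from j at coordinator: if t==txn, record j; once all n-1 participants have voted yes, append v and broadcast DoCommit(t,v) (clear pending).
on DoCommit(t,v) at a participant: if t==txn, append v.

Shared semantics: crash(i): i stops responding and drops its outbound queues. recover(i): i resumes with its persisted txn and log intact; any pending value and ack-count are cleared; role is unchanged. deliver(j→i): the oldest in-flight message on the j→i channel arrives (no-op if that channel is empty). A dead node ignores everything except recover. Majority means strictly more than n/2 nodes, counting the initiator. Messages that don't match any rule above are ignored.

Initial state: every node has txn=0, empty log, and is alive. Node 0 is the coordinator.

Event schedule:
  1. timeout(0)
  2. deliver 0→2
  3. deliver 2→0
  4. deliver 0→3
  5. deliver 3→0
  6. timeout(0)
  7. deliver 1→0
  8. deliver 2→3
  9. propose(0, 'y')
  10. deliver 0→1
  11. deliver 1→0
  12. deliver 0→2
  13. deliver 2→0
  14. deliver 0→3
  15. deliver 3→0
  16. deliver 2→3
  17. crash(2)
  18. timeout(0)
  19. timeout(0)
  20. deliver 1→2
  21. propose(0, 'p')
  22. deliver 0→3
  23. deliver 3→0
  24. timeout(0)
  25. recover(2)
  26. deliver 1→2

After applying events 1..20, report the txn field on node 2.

2

1. timeout(0):  <0:coor t1 ->
2. deliver 0→2:  <2:part t1 ->
3. deliver 2→0:  nop
4. deliver 0→3:  <3:part t1 ->
5. deliver 3→0:  nop
6. timeout(0):  <0:coor t2 ->
7. deliver 1→0:  nop
8. deliver 2→3:  nop
9. propose(0,'y'):  <0:coor t3 ->
10. deliver 0→1:  <1:part t1 ->
11. deliver 1→0:  nop
12. deliver 0→2:  <2:part t2 ->
13. deliver 2→0:  nop
14. deliver 0→3:  <3:part t2 ->
15. deliver 3→0:  nop
16. deliver 2→3:  nop
17. crash(2):  <2:✗part t2 ->
18. timeout(0):  <0:coor t4 ->
19. timeout(0):  <0:coor t5 ->
20. deliver 1→2:  nop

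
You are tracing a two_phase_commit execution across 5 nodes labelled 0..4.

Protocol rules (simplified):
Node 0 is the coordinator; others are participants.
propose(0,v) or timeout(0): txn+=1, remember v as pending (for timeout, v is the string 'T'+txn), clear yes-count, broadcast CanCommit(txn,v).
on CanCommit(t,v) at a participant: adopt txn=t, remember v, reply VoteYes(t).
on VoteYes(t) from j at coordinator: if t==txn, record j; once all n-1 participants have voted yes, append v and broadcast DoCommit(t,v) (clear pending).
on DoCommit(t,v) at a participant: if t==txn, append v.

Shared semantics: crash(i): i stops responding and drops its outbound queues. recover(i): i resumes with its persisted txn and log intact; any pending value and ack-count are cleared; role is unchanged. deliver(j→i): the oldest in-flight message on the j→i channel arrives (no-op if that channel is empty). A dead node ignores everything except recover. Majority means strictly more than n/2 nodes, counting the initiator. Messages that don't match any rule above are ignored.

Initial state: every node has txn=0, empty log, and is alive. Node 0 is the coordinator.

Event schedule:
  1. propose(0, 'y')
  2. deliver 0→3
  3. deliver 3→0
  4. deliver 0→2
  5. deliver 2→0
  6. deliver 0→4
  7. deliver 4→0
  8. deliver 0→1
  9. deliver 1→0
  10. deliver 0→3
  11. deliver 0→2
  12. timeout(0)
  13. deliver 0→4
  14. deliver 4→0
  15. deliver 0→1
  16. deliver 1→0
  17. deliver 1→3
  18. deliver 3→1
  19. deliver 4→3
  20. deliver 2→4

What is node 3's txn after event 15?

e1 propose(0,'y'): 0[coor,t=1,-]
e2 deliver 0→3: 3[part,t=1,-]
e3 deliver 3→0: ·
e4 deliver 0→2: 2[part,t=1,-]
e5 deliver 2→0: ·
e6 deliver 0→4: 4[part,t=1,-]
e7 deliver 4→0: ·
e8 deliver 0→1: 1[part,t=1,-]
e9 deliver 1→0: 0[coor,t=1,y]
e10 deliver 0→3: 3[part,t=1,y]
e11 deliver 0→2: 2[part,t=1,y]
e12 timeout(0): 0[coor,t=2,y]
e13 deliver 0→4: 4[part,t=1,y]
e14 deliver 4→0: ·
e15 deliver 0→1: 1[part,t=1,y]

1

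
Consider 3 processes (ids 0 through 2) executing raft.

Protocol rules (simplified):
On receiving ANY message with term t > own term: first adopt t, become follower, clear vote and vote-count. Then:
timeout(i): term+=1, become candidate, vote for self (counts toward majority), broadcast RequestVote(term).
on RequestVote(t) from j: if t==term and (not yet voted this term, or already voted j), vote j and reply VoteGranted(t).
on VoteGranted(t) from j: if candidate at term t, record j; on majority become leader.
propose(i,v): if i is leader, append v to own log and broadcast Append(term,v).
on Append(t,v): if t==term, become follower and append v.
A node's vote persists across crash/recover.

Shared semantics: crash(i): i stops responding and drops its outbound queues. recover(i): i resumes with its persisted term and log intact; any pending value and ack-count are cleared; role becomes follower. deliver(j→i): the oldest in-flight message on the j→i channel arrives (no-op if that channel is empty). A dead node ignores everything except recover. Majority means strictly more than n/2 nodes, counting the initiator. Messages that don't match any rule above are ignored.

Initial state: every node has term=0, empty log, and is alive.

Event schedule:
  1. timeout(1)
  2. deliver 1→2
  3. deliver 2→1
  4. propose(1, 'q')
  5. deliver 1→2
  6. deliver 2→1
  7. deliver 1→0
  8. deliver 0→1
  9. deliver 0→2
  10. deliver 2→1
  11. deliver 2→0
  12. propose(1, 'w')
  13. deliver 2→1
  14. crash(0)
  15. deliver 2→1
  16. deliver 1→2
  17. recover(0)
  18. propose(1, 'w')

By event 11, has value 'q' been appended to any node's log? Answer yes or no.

e1 timeout(1): 1[cand,t=1,-]
e2 deliver 1→2: 2[foll,t=1,-]
e3 deliver 2→1: 1[lead,t=1,-]
e4 propose(1,'q'): 1[lead,t=1,q]
e5 deliver 1→2: 2[foll,t=1,q]
e6 deliver 2→1: ·
e7 deliver 1→0: 0[foll,t=1,-]
e8 deliver 0→1: ·
e9 deliver 0→2: ·
e10 deliver 2→1: ·
e11 deliver 2→0: ·

yes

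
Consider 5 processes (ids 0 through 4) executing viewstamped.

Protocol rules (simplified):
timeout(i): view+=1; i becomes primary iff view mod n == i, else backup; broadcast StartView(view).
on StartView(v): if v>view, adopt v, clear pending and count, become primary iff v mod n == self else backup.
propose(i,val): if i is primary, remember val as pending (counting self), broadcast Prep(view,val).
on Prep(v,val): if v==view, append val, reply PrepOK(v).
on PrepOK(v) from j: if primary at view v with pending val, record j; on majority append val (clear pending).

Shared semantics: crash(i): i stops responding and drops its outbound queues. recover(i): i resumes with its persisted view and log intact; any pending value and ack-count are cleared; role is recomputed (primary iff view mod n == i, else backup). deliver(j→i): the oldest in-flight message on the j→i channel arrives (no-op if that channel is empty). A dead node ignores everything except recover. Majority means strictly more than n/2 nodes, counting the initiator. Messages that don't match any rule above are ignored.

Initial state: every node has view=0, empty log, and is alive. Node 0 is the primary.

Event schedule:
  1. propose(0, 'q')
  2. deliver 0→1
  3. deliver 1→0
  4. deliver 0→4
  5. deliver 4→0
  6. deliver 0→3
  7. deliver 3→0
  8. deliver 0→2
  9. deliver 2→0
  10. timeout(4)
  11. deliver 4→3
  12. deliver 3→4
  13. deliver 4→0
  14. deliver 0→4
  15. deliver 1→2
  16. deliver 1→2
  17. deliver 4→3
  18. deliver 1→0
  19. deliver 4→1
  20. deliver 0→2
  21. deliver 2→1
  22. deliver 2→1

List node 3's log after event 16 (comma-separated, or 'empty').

q

step 1 propose(0,'q'): —
step 2 deliver 0→1: 1={back,v=0,log=q}
step 3 deliver 1→0: —
step 4 deliver 0→4: 4={back,v=0,log=q}
step 5 deliver 4→0: 0={prim,v=0,log=q}
step 6 deliver 0→3: 3={back,v=0,log=q}
step 7 deliver 3→0: —
step 8 deliver 0→2: 2={back,v=0,log=q}
step 9 deliver 2→0: —
step 10 timeout(4): 4={back,v=1,log=q}
step 11 deliver 4→3: 3={back,v=1,log=q}
step 12 deliver 3→4: —
step 13 deliver 4→0: 0={back,v=1,log=q}
step 14 deliver 0→4: —
step 15 deliver 1→2: —
step 16 deliver 1→2: —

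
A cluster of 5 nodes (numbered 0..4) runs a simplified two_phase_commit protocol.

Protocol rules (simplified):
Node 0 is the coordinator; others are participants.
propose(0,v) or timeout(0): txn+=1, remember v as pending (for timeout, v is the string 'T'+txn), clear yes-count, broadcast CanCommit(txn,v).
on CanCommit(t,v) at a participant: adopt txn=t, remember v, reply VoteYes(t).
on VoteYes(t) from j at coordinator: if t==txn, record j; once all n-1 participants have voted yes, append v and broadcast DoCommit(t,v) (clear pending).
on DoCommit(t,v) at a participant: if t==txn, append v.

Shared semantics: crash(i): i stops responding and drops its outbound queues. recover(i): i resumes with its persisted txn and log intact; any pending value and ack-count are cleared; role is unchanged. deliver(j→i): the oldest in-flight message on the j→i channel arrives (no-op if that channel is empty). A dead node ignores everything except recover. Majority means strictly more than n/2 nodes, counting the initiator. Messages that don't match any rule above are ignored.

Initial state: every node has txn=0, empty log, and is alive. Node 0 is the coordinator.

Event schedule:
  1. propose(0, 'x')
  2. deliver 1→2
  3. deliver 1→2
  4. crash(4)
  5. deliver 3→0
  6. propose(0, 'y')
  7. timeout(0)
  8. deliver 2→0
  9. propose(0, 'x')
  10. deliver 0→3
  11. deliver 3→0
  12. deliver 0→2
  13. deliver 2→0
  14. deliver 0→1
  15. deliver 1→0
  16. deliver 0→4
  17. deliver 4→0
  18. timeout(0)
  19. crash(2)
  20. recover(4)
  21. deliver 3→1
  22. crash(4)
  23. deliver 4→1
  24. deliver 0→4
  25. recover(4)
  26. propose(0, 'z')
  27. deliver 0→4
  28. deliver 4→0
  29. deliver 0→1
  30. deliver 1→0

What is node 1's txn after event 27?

1

e1 propose(0,'x'): 0[coor,t=1,-]
e2 deliver 1→2: ·
e3 deliver 1→2: ·
e4 crash(4): 4[✗part,t=0,-]
e5 deliver 3→0: ·
e6 propose(0,'y'): 0[coor,t=2,-]
e7 timeout(0): 0[coor,t=3,-]
e8 deliver 2→0: ·
e9 propose(0,'x'): 0[coor,t=4,-]
e10 deliver 0→3: 3[part,t=1,-]
e11 deliver 3→0: ·
e12 deliver 0→2: 2[part,t=1,-]
e13 deliver 2→0: ·
e14 deliver 0→1: 1[part,t=1,-]
e15 deliver 1→0: ·
e16 deliver 0→4: ·
e17 deliver 4→0: ·
e18 timeout(0): 0[coor,t=5,-]
e19 crash(2): 2[✗part,t=1,-]
e20 recover(4): 4[part,t=0,-]
e21 deliver 3→1: ·
e22 crash(4): 4[✗part,t=0,-]
e23 deliver 4→1: ·
e24 deliver 0→4: ·
e25 recover(4): 4[part,t=0,-]
e26 propose(0,'z'): 0[coor,t=6,-]
e27 deliver 0→4: 4[part,t=1,-]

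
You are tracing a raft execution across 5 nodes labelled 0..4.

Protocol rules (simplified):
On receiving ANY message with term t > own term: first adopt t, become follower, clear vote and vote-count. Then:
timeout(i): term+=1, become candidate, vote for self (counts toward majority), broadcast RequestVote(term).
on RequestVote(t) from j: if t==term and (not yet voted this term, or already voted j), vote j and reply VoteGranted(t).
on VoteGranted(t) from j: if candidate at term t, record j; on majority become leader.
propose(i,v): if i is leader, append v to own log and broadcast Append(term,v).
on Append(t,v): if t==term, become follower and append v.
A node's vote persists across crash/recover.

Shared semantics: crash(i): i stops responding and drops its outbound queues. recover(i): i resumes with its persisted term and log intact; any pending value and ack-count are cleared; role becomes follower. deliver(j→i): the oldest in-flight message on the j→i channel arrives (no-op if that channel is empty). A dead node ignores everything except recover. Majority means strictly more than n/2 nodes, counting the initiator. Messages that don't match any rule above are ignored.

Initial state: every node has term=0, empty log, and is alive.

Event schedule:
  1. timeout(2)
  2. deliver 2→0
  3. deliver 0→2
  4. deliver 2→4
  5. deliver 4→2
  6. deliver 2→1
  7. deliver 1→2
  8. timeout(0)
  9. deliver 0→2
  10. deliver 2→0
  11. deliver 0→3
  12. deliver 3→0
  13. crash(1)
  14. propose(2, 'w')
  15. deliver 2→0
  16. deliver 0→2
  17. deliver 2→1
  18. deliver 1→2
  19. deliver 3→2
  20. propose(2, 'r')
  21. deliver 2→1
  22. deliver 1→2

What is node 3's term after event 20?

2

[1] timeout(2) → N2(cand t1 [-])
[2] deliver 2→0 → N0(foll t1 [-])
[3] deliver 0→2 → ∅
[4] deliver 2→4 → N4(foll t1 [-])
[5] deliver 4→2 → N2(lead t1 [-])
[6] deliver 2→1 → N1(foll t1 [-])
[7] deliver 1→2 → ∅
[8] timeout(0) → N0(cand t2 [-])
[9] deliver 0→2 → N2(foll t2 [-])
[10] deliver 2→0 → ∅
[11] deliver 0→3 → N3(foll t2 [-])
[12] deliver 3→0 → N0(lead t2 [-])
[13] crash(1) → N1(✗foll t1 [-])
[14] propose(2,'w') → ∅
[15] deliver 2→0 → ∅
[16] deliver 0→2 → ∅
[17] deliver 2→1 → ∅
[18] deliver 1→2 → ∅
[19] deliver 3→2 → ∅
[20] propose(2,'r') → ∅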